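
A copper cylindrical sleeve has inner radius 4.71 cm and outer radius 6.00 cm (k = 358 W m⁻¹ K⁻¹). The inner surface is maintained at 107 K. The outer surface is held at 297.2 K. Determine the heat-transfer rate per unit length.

Q' = 2πk·ΔT/ln(r₂/r₁) = 2π × 358 × 190.2 / ln(0.0600/0.0471) = 1.77×10^6 W/m

Q' = 1770 kW/m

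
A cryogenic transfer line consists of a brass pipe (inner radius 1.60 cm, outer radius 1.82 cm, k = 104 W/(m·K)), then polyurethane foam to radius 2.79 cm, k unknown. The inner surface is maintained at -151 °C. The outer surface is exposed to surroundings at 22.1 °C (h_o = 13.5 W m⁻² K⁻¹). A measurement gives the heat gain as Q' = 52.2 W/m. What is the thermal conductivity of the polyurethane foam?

k = 0.0235 W/m·K

ΣR = ΔT/Q' = |-151 − 22.1|/52.2 = 3.316 m·K/W
Known resistances:
  R'_brass = ln(0.0182/0.0160)/(2πk) = 0.1288/(2π·104) = 1.972×10^-4 m·K/W
  R'_conv,out = 1/(2πr h) = 1/(2π·0.0279·13.5) = 0.4226 m·K/W
R_polyurethane foam = ΣR − ΣR_known = 3.316 − 0.4228 = 2.893 m·K/W
ln(r₂/r₁)/(2πk) = 2.893 ⇒ k = 0.4272/(2π·2.893) = 0.0235 W/m·K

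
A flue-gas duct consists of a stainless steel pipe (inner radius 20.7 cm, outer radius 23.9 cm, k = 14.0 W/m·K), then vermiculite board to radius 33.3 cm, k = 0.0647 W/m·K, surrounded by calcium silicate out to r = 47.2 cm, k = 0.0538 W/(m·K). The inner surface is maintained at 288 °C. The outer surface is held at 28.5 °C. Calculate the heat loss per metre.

Q' = 140 W/m

Resistance network (inner→outer):
  R'_stainless steel = ln(0.239/0.207)/(2πk) = 0.1437/(2π·14.0) = 0.001634 m·K/W
  R'_vermiculite board = ln(0.333/0.239)/(2πk) = 0.3317/(2π·0.0647) = 0.8159 m·K/W
  R'_calcium silicate = ln(0.472/0.333)/(2πk) = 0.3488/(2π·0.0538) = 1.032 m·K/W
ΣR = 0.001634 + 0.8159 + 1.032 = 1.850 m·K/W
Q' = ΔT/ΣR = (288 °C − 28.5 °C)/1.850 = 140 W/m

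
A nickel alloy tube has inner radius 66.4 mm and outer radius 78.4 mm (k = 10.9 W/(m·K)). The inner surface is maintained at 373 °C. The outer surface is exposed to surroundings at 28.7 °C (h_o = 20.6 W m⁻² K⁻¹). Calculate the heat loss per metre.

Treat each layer as a resistance in series:
  R'_nickel alloy = ln(0.0784/0.0664)/(2πk) = 0.1661/(2π·10.9) = 0.002426 m·K/W
  R'_conv,out = 1/(2πr h) = 1/(2π·0.0784·20.6) = 0.09855 m·K/W
ΣR = 0.002426 + 0.09855 = 0.1010 m·K/W
Q' = ΔT/ΣR = (373 °C − 28.7 °C)/0.1010 = 3410 W/m

Q' = 3.41 kW/m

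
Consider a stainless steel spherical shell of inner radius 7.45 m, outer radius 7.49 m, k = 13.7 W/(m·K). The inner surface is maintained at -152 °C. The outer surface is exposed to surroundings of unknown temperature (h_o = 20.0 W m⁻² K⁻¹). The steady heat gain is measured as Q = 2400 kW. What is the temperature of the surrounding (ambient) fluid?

T_out = 28.2 °C

Sum the resistances:
  R_stainless steel = (1/7.45 − 1/7.49)/(4πk) = 7.168×10^-4/(4π·13.7) = 4.164×10^-6 K/W
  R_conv,out = 1/(4πr²h) = 1/(4π·7.49²·20.0) = 7.092×10^-5 K/W
ΣR = 7.509×10^-5 K/W
ΔT = Q·ΣR = 2.40×10^6 × 7.509×10^-5 = 180.2 K
Heat flows inward, so T_out = T_in + ΔT = -152 + 180.2 = 28.2 °C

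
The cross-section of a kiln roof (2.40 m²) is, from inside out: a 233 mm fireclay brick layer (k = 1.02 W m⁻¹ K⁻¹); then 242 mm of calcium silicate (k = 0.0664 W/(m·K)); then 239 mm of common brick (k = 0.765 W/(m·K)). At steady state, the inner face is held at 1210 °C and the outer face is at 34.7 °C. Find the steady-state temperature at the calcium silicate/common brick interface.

T = 122 °C

Treat each layer as a resistance in series:
  R_fireclay brick = L/(kA) = 0.233/(1.02·2.40) = 0.09518 K/W
  R_calcium silicate = L/(kA) = 0.242/(0.0664·2.40) = 1.519 K/W
  R_common brick = L/(kA) = 0.239/(0.765·2.40) = 0.1302 K/W
ΣR = 0.09518 + 1.519 + 0.1302 = 1.744 K/W
Q = ΔT/ΣR = (1210 °C − 34.7 °C)/1.744 = 673.9 W
From the inner boundary to the calcium silicate/common brick interface, ΣR_partial = 1.614 K/W.
T_interface = T_in − Q·ΣR_partial = 1210 °C − (673.9)(1.614) = 122 °C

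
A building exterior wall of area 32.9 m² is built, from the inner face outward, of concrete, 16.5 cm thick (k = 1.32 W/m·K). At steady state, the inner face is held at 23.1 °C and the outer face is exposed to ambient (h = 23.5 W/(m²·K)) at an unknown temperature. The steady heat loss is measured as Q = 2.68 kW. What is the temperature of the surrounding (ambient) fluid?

T_out = 9.45 °C

Series resistances:
  R_concrete = L/(kA) = 0.165/(1.32·32.9) = 0.003799 K/W
  R_conv,out = 1/(hA) = 1/(23.5·32.9) = 0.001293 K/W
ΣR = 0.005093 K/W
ΔT = Q·ΣR = 2680 × 0.005093 = 13.65 K
Heat flows outward, so T_out = T_in − ΔT = 23.1 − 13.65 = 9.45 °C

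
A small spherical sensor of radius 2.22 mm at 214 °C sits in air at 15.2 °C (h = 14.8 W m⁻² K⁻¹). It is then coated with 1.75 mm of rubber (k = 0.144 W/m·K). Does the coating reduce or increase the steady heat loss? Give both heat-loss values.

increases: 0.182 → 0.441 W

Critical radius for a sphere: r_cr = 2k/h = 0.0195 m = 1.95 cm.
Outer radius after coating: r₂ = 0.00222 + 0.00175 = 0.00397 m.
Since r₁ < r_cr and r₂ ≤ r_cr, the coating moves toward the maximum at r_cr — heat loss rises.
Bare: R = 1/(4πr₁²h) = 1091 K/W; Q = 198.8/1091 = 0.182 W.
Coated: R = R_cond + R_conv = 450.9 K/W; Q = 198.8/450.9 = 0.441 W.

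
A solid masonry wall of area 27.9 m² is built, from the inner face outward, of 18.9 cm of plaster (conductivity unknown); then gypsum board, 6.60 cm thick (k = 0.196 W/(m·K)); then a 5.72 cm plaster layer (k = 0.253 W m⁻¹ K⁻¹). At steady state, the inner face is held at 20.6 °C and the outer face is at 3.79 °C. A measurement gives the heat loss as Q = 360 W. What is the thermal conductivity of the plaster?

ΣR = ΔT/Q = |20.6 − 3.79|/360 = 0.04669 K/W
Known resistances:
  R_gypsum board = L/(kA) = 0.0660/(0.196·27.9) = 0.01207 K/W
  R_plaster = L/(kA) = 0.0572/(0.253·27.9) = 0.008103 K/W
R_plaster = ΣR − ΣR_known = 0.04669 − 0.02017 = 0.02652 K/W
L/(kA) = 0.02652 ⇒ k = 0.189/(0.02652·27.9) = 0.255 W/m·K

k = 0.255 W/m·K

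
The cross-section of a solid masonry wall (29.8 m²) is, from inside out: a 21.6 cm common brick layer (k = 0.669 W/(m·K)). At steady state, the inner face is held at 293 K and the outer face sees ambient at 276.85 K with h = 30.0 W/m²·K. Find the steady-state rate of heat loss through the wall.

Q = 1350 W

Treat each layer as a resistance in series:
  R_common brick = L/(kA) = 0.216/(0.669·29.8) = 0.01083 K/W
  R_conv,out = 1/(hA) = 1/(30.0·29.8) = 0.001119 K/W
ΣR = 0.01083 + 0.001119 = 0.01195 K/W
Q = ΔT/ΣR = (293 K − 276.85 K)/0.01195 = 1350 W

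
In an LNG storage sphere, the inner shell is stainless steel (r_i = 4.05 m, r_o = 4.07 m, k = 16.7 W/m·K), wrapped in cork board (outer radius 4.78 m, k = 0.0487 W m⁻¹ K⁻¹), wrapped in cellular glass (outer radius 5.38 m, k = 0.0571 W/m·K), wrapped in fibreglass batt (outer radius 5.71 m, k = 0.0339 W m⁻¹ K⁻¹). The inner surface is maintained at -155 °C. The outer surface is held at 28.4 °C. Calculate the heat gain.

Series thermal resistances, inner to outer:
  R_stainless steel = (1/4.05 − 1/4.07)/(4πk) = 0.001213/(4π·16.7) = 5.782×10^-6 K/W
  R_cork board = (1/4.07 − 1/4.78)/(4πk) = 0.03650/(4π·0.0487) = 0.05963 K/W
  R_cellular glass = (1/4.78 − 1/5.38)/(4πk) = 0.02333/(4π·0.0571) = 0.03252 K/W
  R_fibreglass batt = (1/5.38 − 1/5.71)/(4πk) = 0.01074/(4π·0.0339) = 0.02522 K/W
ΣR = 5.782×10^-6 + 0.05963 + 0.03252 + 0.02522 = 0.1174 K/W
Q = ΔT/ΣR = (-155 °C − 28.4 °C)/0.1174 = -1560 W
(Negative Q ⇒ heat flows inward; heat gain = 1560 W.)

Q = 1560 W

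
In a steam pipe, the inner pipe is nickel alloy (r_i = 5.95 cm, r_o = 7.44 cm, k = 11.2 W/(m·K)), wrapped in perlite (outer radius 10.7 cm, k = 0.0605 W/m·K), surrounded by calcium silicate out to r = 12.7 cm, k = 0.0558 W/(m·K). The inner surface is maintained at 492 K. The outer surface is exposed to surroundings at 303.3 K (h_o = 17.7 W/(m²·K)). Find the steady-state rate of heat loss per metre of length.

Series thermal resistances, inner to outer:
  R'_nickel alloy = ln(0.0744/0.0595)/(2πk) = 0.2235/(2π·11.2) = 0.003176 m·K/W
  R'_perlite = ln(0.107/0.0744)/(2πk) = 0.3634/(2π·0.0605) = 0.9559 m·K/W
  R'_calcium silicate = ln(0.127/0.107)/(2πk) = 0.1714/(2π·0.0558) = 0.4888 m·K/W
  R'_conv,out = 1/(2πr h) = 1/(2π·0.127·17.7) = 0.07080 m·K/W
ΣR = 0.003176 + 0.9559 + 0.4888 + 0.07080 = 1.519 m·K/W
Q' = ΔT/ΣR = (492 K − 303.3 K)/1.519 = 124 W/m

Q' = 124 W/m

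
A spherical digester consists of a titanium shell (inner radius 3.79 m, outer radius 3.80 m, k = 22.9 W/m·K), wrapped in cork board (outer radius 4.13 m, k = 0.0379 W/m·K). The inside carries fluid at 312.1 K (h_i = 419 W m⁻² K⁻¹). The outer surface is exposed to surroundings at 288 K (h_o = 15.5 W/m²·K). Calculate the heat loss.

Series thermal resistances, inner to outer:
  R_conv,in = 1/(4πr²h) = 1/(4π·3.79²·419) = 1.322×10^-5 K/W
  R_titanium = (1/3.79 − 1/3.80)/(4πk) = 6.943×10^-4/(4π·22.9) = 2.413×10^-6 K/W
  R_cork board = (1/3.80 − 1/4.13)/(4πk) = 0.02103/(4π·0.0379) = 0.04415 K/W
  R_conv,out = 1/(4πr²h) = 1/(4π·4.13²·15.5) = 3.010×10^-4 K/W
ΣR = 1.322×10^-5 + 2.413×10^-6 + 0.04415 + 3.010×10^-4 = 0.04447 K/W
Q = ΔT/ΣR = (312.1 K − 288 K)/0.04447 = 542 W

Q = 542 W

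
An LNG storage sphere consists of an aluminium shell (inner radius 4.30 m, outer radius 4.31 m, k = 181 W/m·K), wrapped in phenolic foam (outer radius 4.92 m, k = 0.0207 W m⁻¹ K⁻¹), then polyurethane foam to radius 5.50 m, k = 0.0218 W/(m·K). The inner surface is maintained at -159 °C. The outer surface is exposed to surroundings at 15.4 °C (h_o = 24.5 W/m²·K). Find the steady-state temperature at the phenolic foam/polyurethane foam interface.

T = -56.9 °C

Series thermal resistances, inner to outer:
  R_aluminium = (1/4.30 − 1/4.31)/(4πk) = 5.396×10^-4/(4π·181) = 2.372×10^-7 K/W
  R_phenolic foam = (1/4.31 − 1/4.92)/(4πk) = 0.02877/(4π·0.0207) = 0.1106 K/W
  R_polyurethane foam = (1/4.92 − 1/5.50)/(4πk) = 0.02143/(4π·0.0218) = 0.07824 K/W
  R_conv,out = 1/(4πr²h) = 1/(4π·5.50²·24.5) = 1.074×10^-4 K/W
ΣR = 2.372×10^-7 + 0.1106 + 0.07824 + 1.074×10^-4 = 0.1889 K/W
Q = ΔT/ΣR = (-159 °C − 15.4 °C)/0.1889 = -923.2 W
From the inner boundary to the phenolic foam/polyurethane foam interface, ΣR_partial = 0.1106 K/W.
T_interface = T_in − Q·ΣR_partial = -159 °C − (-923.2)(0.1106) = -56.9 °C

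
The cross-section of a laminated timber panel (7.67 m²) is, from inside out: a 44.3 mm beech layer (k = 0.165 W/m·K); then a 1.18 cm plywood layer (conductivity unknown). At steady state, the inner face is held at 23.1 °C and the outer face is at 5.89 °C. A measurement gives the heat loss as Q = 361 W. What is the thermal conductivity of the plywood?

ΣR = ΔT/Q = |23.1 − 5.89|/361 = 0.04767 K/W
Known resistances:
  R_beech = L/(kA) = 0.0443/(0.165·7.67) = 0.03500 K/W
R_plywood = ΣR − ΣR_known = 0.04767 − 0.03500 = 0.01267 K/W
L/(kA) = 0.01267 ⇒ k = 0.0118/(0.01267·7.67) = 0.121 W/m·K

k = 0.121 W/m·K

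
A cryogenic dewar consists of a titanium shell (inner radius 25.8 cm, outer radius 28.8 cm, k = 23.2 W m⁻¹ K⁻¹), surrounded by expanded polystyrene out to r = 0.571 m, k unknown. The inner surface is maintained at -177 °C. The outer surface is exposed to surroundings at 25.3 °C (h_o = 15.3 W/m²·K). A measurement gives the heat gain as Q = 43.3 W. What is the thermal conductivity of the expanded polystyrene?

ΣR = ΔT/Q = |-177 − 25.3|/43.3 = 4.672 K/W
Known resistances:
  R_titanium = (1/0.258 − 1/0.288)/(4πk) = 0.4037/(4π·23.2) = 0.001385 K/W
  R_conv,out = 1/(4πr²h) = 1/(4π·0.571²·15.3) = 0.01595 K/W
R_expanded polystyrene = ΣR − ΣR_known = 4.672 − 0.01733 = 4.655 K/W
(1/r₁−1/r₂)/(4πk) = 4.655 ⇒ k = 1.721/(4π·4.655) = 0.0294 W/m·K

k = 0.0294 W/m·K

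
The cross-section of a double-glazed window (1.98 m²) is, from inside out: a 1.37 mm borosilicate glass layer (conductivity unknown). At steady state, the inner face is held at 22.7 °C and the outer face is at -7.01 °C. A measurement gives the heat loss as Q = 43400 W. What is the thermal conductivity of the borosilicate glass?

ΣR = ΔT/Q = |22.7 − -7.01|/43400 = 6.846×10^-4 K/W
L/(kA) = 6.846×10^-4 ⇒ k = 0.00137/(6.846×10^-4·1.98) = 1.01 W/m·K

k = 1.01 W/m·K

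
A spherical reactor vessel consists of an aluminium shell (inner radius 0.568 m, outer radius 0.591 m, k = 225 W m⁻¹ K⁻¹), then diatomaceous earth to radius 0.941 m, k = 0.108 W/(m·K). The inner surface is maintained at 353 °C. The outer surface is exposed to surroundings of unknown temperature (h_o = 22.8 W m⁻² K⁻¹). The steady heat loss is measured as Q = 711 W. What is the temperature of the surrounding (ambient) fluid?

T_out = 20.5 °C

Series resistances:
  R_aluminium = (1/0.568 − 1/0.591)/(4πk) = 0.06852/(4π·225) = 2.423×10^-5 K/W
  R_diatomaceous earth = (1/0.591 − 1/0.941)/(4πk) = 0.6293/(4π·0.108) = 0.4637 K/W
  R_conv,out = 1/(4πr²h) = 1/(4π·0.941²·22.8) = 0.003942 K/W
ΣR = 0.4677 K/W
ΔT = Q·ΣR = 711 × 0.4677 = 332.5 K
Heat flows outward, so T_out = T_in − ΔT = 353 − 332.5 = 20.5 °C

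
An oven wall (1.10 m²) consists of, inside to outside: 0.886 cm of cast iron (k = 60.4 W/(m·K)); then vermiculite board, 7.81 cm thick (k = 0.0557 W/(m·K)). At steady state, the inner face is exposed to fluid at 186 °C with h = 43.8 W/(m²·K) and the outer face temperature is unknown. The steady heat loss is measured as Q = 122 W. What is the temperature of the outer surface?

Series resistances:
  R_conv,in = 1/(hA) = 1/(43.8·1.10) = 0.02076 K/W
  R_cast iron = L/(kA) = 0.00886/(60.4·1.10) = 1.334×10^-4 K/W
  R_vermiculite board = L/(kA) = 0.0781/(0.0557·1.10) = 1.275 K/W
ΣR = 1.296 K/W
ΔT = Q·ΣR = 122 × 1.296 = 158.1 K
Heat flows outward, so T_out = T_in − ΔT = 186 − 158.1 = 27.9 °C

T_out = 27.9 °C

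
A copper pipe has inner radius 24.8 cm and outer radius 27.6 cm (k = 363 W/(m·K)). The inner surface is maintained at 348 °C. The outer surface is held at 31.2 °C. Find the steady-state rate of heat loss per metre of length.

Q' = 6750 kW/m

Q' = 2πk·ΔT/ln(r₂/r₁) = 2π × 363 × 316.8 / ln(0.276/0.248) = 6.75×10^6 W/m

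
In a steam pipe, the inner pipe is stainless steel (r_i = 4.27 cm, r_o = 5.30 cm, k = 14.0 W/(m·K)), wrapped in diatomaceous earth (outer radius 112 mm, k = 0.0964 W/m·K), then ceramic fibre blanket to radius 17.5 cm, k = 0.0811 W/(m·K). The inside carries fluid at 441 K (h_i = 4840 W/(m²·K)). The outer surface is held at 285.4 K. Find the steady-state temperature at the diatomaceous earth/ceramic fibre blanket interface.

Treat each layer as a resistance in series:
  R'_conv,in = 1/(2πr h) = 1/(2π·0.0427·4840) = 7.701×10^-4 m·K/W
  R'_stainless steel = ln(0.0530/0.0427)/(2πk) = 0.2161/(2π·14.0) = 0.002457 m·K/W
  R'_diatomaceous earth = ln(0.112/0.0530)/(2πk) = 0.7482/(2π·0.0964) = 1.235 m·K/W
  R'_ceramic fibre blanket = ln(0.175/0.112)/(2πk) = 0.4463/(2π·0.0811) = 0.8758 m·K/W
ΣR = 7.701×10^-4 + 0.002457 + 1.235 + 0.8758 = 2.114 m·K/W
Q' = ΔT/ΣR = (441 K − 285.4 K)/2.114 = 73.60 W/m
From the inner boundary to the diatomaceous earth/ceramic fibre blanket interface, ΣR_partial = 1.238 m·K/W.
T_interface = T_in − Q'·ΣR_partial = 441 K − (73.60)(1.238) = 349.9 K

T = 349.9 K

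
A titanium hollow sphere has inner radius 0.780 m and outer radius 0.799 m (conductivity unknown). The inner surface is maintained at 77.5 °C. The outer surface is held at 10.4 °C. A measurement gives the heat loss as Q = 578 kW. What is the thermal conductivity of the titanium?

k = 20.9 W/m·K

ΣR = ΔT/Q = |77.5 − 10.4|/5.78×10^5 = 1.161×10^-4 K/W
(1/r₁−1/r₂)/(4πk) = 1.161×10^-4 ⇒ k = 0.03049/(4π·1.161×10^-4) = 20.9 W/m·K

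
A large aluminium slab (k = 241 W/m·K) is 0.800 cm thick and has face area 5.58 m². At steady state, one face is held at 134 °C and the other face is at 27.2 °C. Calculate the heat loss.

Q = kA·ΔT/L = 241 × 5.58 × |134 °C − 27.2 °C| / 0.00800 = 1.80×10^7 W

Q = 1.80×10^7 W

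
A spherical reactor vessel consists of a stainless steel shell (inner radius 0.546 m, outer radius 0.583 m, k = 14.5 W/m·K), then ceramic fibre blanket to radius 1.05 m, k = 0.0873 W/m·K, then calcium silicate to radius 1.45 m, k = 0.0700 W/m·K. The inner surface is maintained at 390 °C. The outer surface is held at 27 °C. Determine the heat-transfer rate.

Series thermal resistances, inner to outer:
  R_stainless steel = (1/0.546 − 1/0.583)/(4πk) = 0.1162/(4π·14.5) = 6.379×10^-4 K/W
  R_ceramic fibre blanket = (1/0.583 − 1/1.05)/(4πk) = 0.7629/(4π·0.0873) = 0.6954 K/W
  R_calcium silicate = (1/1.05 − 1/1.45)/(4πk) = 0.2627/(4π·0.0700) = 0.2987 K/W
ΣR = 6.379×10^-4 + 0.6954 + 0.2987 = 0.9947 K/W
Q = ΔT/ΣR = (390 °C − 27 °C)/0.9947 = 365 W

Q = 365 W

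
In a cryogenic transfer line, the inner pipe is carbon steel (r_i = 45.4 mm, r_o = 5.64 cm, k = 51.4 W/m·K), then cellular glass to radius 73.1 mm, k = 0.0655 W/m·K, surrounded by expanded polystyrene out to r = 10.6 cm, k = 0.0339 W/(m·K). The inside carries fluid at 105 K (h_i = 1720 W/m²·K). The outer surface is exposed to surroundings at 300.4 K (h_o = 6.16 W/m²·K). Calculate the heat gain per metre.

Q' = 74.5 W/m

Resistance network (inner→outer):
  R'_conv,in = 1/(2πr h) = 1/(2π·0.0454·1720) = 0.002038 m·K/W
  R'_carbon steel = ln(0.0564/0.0454)/(2πk) = 0.2170/(2π·51.4) = 6.718×10^-4 m·K/W
  R'_cellular glass = ln(0.0731/0.0564)/(2πk) = 0.2594/(2π·0.0655) = 0.6302 m·K/W
  R'_expanded polystyrene = ln(0.106/0.0731)/(2πk) = 0.3716/(2π·0.0339) = 1.745 m·K/W
  R'_conv,out = 1/(2πr h) = 1/(2π·0.106·6.16) = 0.2437 m·K/W
ΣR = 0.002038 + 6.718×10^-4 + 0.6302 + 1.745 + 0.2437 = 2.622 m·K/W
Q' = ΔT/ΣR = (105 K − 300.4 K)/2.622 = -74.5 W/m
(Negative Q' ⇒ heat flows inward; heat gain = 74.5 W/m.)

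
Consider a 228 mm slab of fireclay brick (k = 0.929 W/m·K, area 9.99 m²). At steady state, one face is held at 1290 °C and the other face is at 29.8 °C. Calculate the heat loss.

Q = kA·ΔT/L = 0.929 × 9.99 × |1290 °C − 29.8 °C| / 0.228 = 51300 W

Q = 51300 W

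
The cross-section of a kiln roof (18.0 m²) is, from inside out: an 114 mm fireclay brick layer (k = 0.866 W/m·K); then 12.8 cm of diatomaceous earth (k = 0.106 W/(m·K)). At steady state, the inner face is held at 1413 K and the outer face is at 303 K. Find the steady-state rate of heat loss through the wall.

Q = 14.9 kW

Resistance network (inner→outer):
  R_fireclay brick = L/(kA) = 0.114/(0.866·18.0) = 0.007313 K/W
  R_diatomaceous earth = L/(kA) = 0.128/(0.106·18.0) = 0.06709 K/W
ΣR = 0.007313 + 0.06709 = 0.07440 K/W
Q = ΔT/ΣR = (1413 K − 303 K)/0.07440 = 14900 W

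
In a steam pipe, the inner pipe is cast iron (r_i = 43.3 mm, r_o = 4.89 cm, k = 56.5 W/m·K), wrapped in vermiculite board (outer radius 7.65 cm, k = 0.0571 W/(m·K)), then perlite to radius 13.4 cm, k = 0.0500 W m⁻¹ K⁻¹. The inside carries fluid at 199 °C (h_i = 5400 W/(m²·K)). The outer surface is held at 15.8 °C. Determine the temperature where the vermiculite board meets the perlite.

Series thermal resistances, inner to outer:
  R'_conv,in = 1/(2πr h) = 1/(2π·0.0433·5400) = 6.807×10^-4 m·K/W
  R'_cast iron = ln(0.0489/0.0433)/(2πk) = 0.1216/(2π·56.5) = 3.426×10^-4 m·K/W
  R'_vermiculite board = ln(0.0765/0.0489)/(2πk) = 0.4475/(2π·0.0571) = 1.247 m·K/W
  R'_perlite = ln(0.134/0.0765)/(2πk) = 0.5605/(2π·0.0500) = 1.784 m·K/W
ΣR = 6.807×10^-4 + 3.426×10^-4 + 1.247 + 1.784 = 3.032 m·K/W
Q' = ΔT/ΣR = (199 °C − 15.8 °C)/3.032 = 60.42 W/m
From the inner boundary to the vermiculite board/perlite interface, ΣR_partial = 1.248 m·K/W.
T_interface = T_in − Q'·ΣR_partial = 199 °C − (60.42)(1.248) = 124 °C

T = 124 °C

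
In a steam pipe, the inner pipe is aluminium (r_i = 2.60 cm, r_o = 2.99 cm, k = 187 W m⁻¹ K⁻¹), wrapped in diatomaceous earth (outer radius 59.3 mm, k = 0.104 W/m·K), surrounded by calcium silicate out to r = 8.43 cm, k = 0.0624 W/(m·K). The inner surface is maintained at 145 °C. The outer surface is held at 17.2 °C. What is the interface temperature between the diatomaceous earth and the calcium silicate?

T = 76.1 °C

Treat each layer as a resistance in series:
  R'_aluminium = ln(0.0299/0.0260)/(2πk) = 0.1398/(2π·187) = 1.190×10^-4 m·K/W
  R'_diatomaceous earth = ln(0.0593/0.0299)/(2πk) = 0.6848/(2π·0.104) = 1.048 m·K/W
  R'_calcium silicate = ln(0.0843/0.0593)/(2πk) = 0.3518/(2π·0.0624) = 0.8972 m·K/W
ΣR = 1.190×10^-4 + 1.048 + 0.8972 = 1.945 m·K/W
Q' = ΔT/ΣR = (145 °C − 17.2 °C)/1.945 = 65.71 W/m
From the inner boundary to the diatomaceous earth/calcium silicate interface, ΣR_partial = 1.048 m·K/W.
T_interface = T_in − Q'·ΣR_partial = 145 °C − (65.71)(1.048) = 76.1 °C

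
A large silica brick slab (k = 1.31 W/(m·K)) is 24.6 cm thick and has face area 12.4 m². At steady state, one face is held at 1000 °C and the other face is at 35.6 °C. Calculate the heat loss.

Q = kA·ΔT/L = 1.31 × 12.4 × |1000 °C − 35.6 °C| / 0.246 = 63700 W

Q = 63.7 kW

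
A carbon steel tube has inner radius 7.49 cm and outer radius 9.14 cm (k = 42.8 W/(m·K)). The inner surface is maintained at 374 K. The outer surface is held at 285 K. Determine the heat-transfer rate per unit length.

Q' = 120 kW/m

Q' = 2πk·ΔT/ln(r₂/r₁) = 2π × 42.8 × 89 / ln(0.0914/0.0749) = 1.20×10^5 W/m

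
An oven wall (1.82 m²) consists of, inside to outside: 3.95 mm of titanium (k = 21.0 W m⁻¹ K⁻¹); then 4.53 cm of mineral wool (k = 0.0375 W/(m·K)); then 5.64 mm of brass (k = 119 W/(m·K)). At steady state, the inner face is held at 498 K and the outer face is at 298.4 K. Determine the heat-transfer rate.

Treat each layer as a resistance in series:
  R_titanium = L/(kA) = 0.00395/(21.0·1.82) = 1.033×10^-4 K/W
  R_mineral wool = L/(kA) = 0.0453/(0.0375·1.82) = 0.6637 K/W
  R_brass = L/(kA) = 0.00564/(119·1.82) = 2.604×10^-5 K/W
ΣR = 1.033×10^-4 + 0.6637 + 2.604×10^-5 = 0.6638 K/W
Q = ΔT/ΣR = (498 K − 298.4 K)/0.6638 = 301 W

Q = 301 W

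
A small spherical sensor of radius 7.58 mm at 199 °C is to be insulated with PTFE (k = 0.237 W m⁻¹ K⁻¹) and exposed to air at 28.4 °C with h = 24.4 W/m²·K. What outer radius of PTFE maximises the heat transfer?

r_cr = 1.94 cm

For a sphere, r_cr = 2k_ins/h = 2·0.237/24.4 = 0.0194 m = 1.94 cm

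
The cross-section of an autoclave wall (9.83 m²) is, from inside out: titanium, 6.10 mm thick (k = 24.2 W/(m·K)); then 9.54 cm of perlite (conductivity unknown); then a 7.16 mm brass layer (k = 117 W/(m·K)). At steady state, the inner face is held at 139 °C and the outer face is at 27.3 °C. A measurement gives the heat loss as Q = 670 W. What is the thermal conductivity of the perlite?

k = 0.0582 W/m·K

ΣR = ΔT/Q = |139 − 27.3|/670 = 0.1667 K/W
Known resistances:
  R_titanium = L/(kA) = 0.00610/(24.2·9.83) = 2.564×10^-5 K/W
  R_brass = L/(kA) = 0.00716/(117·9.83) = 6.225×10^-6 K/W
R_perlite = ΣR − ΣR_known = 0.1667 − 3.187×10^-5 = 0.1667 K/W
L/(kA) = 0.1667 ⇒ k = 0.0954/(0.1667·9.83) = 0.0582 W/m·K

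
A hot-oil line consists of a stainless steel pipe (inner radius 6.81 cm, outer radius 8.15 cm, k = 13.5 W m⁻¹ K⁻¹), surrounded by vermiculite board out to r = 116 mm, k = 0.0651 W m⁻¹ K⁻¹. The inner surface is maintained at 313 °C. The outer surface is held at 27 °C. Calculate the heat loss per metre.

Q' = 331 W/m

Series thermal resistances, inner to outer:
  R'_stainless steel = ln(0.0815/0.0681)/(2πk) = 0.1796/(2π·13.5) = 0.002118 m·K/W
  R'_vermiculite board = ln(0.116/0.0815)/(2πk) = 0.3530/(2π·0.0651) = 0.8630 m·K/W
ΣR = 0.002118 + 0.8630 = 0.8651 m·K/W
Q' = ΔT/ΣR = (313 °C − 27 °C)/0.8651 = 331 W/m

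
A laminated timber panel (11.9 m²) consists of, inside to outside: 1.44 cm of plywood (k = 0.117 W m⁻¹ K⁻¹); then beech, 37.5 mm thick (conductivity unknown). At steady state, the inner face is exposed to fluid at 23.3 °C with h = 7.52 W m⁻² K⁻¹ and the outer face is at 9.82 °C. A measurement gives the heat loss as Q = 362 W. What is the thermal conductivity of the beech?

k = 0.200 W/m·K

ΣR = ΔT/Q = |23.3 − 9.82|/362 = 0.03724 K/W
Known resistances:
  R_conv,in = 1/(hA) = 1/(7.52·11.9) = 0.01117 K/W
  R_plywood = L/(kA) = 0.0144/(0.117·11.9) = 0.01034 K/W
R_beech = ΣR − ΣR_known = 0.03724 − 0.02151 = 0.01573 K/W
L/(kA) = 0.01573 ⇒ k = 0.0375/(0.01573·11.9) = 0.200 W/m·K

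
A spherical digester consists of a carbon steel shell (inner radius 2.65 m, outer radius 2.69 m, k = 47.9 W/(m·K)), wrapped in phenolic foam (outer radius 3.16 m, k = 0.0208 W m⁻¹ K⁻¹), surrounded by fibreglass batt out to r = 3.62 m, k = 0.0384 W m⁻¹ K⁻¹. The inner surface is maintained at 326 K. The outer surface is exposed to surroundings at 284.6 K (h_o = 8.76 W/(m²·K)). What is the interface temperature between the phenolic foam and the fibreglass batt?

T = 296.4 K

Treat each layer as a resistance in series:
  R_carbon steel = (1/2.65 − 1/2.69)/(4πk) = 0.005611/(4π·47.9) = 9.322×10^-6 K/W
  R_phenolic foam = (1/2.69 − 1/3.16)/(4πk) = 0.05529/(4π·0.0208) = 0.2115 K/W
  R_fibreglass batt = (1/3.16 − 1/3.62)/(4πk) = 0.04021/(4π·0.0384) = 0.08333 K/W
  R_conv,out = 1/(4πr²h) = 1/(4π·3.62²·8.76) = 6.932×10^-4 K/W
ΣR = 9.322×10^-6 + 0.2115 + 0.08333 + 6.932×10^-4 = 0.2955 K/W
Q = ΔT/ΣR = (326 K − 284.6 K)/0.2955 = 140.1 W
From the inner boundary to the phenolic foam/fibreglass batt interface, ΣR_partial = 0.2115 K/W.
T_interface = T_in − Q·ΣR_partial = 326 K − (140.1)(0.2115) = 296.4 K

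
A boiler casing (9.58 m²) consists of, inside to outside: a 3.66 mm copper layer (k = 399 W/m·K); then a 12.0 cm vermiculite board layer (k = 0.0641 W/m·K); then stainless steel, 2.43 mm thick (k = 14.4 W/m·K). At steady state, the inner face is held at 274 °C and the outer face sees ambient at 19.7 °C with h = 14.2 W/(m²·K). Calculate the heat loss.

Q = 1250 W

Resistance network (inner→outer):
  R_copper = L/(kA) = 0.00366/(399·9.58) = 9.575×10^-7 K/W
  R_vermiculite board = L/(kA) = 0.120/(0.0641·9.58) = 0.1954 K/W
  R_stainless steel = L/(kA) = 0.00243/(14.4·9.58) = 1.761×10^-5 K/W
  R_conv,out = 1/(hA) = 1/(14.2·9.58) = 0.007351 K/W
ΣR = 9.575×10^-7 + 0.1954 + 1.761×10^-5 + 0.007351 = 0.2028 K/W
Q = ΔT/ΣR = (274 °C − 19.7 °C)/0.2028 = 1250 W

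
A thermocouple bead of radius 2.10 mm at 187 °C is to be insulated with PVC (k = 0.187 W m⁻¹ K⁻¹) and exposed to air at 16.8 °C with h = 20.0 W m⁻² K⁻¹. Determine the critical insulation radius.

r_cr = 1.87 cm

For a sphere, r_cr = 2k_ins/h = 2·0.187/20.0 = 0.0187 m = 1.87 cm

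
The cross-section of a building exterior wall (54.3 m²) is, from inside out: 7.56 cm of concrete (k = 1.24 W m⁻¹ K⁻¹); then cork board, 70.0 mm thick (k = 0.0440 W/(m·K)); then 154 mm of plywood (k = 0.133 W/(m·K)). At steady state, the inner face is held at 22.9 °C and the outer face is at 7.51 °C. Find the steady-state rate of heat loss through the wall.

Q = 297 W

Series thermal resistances, inner to outer:
  R_concrete = L/(kA) = 0.0756/(1.24·54.3) = 0.001123 K/W
  R_cork board = L/(kA) = 0.0700/(0.0440·54.3) = 0.02930 K/W
  R_plywood = L/(kA) = 0.154/(0.133·54.3) = 0.02132 K/W
ΣR = 0.001123 + 0.02930 + 0.02132 = 0.05174 K/W
Q = ΔT/ΣR = (22.9 °C − 7.51 °C)/0.05174 = 297 W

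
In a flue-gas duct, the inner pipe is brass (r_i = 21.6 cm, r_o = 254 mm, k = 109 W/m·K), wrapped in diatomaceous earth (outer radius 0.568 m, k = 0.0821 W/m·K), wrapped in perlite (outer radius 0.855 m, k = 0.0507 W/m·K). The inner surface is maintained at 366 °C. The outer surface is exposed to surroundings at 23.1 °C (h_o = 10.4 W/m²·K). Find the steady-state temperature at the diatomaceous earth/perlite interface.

T = 179 °C

Series thermal resistances, inner to outer:
  R'_brass = ln(0.254/0.216)/(2πk) = 0.1621/(2π·109) = 2.366×10^-4 m·K/W
  R'_diatomaceous earth = ln(0.568/0.254)/(2πk) = 0.8048/(2π·0.0821) = 1.560 m·K/W
  R'_perlite = ln(0.855/0.568)/(2πk) = 0.4090/(2π·0.0507) = 1.284 m·K/W
  R'_conv,out = 1/(2πr h) = 1/(2π·0.855·10.4) = 0.01790 m·K/W
ΣR = 2.366×10^-4 + 1.560 + 1.284 + 0.01790 = 2.862 m·K/W
Q' = ΔT/ΣR = (366 °C − 23.1 °C)/2.862 = 119.8 W/m
From the inner boundary to the diatomaceous earth/perlite interface, ΣR_partial = 1.560 m·K/W.
T_interface = T_in − Q'·ΣR_partial = 366 °C − (119.8)(1.560) = 179 °C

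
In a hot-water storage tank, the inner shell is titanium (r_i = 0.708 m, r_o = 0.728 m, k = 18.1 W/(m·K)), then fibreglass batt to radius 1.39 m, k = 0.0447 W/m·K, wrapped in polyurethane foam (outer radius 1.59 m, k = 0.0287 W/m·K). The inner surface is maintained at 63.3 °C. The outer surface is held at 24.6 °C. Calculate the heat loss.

Resistance network (inner→outer):
  R_titanium = (1/0.708 − 1/0.728)/(4πk) = 0.03880/(4π·18.1) = 1.706×10^-4 K/W
  R_fibreglass batt = (1/0.728 − 1/1.39)/(4πk) = 0.6542/(4π·0.0447) = 1.165 K/W
  R_polyurethane foam = (1/1.39 − 1/1.59)/(4πk) = 0.09049/(4π·0.0287) = 0.2509 K/W
ΣR = 1.706×10^-4 + 1.165 + 0.2509 = 1.416 K/W
Q = ΔT/ΣR = (63.3 °C − 24.6 °C)/1.416 = 27.3 W

Q = 27.3 W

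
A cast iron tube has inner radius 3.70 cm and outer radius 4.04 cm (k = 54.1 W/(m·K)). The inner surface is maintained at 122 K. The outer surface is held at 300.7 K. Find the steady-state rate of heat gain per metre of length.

Q' = 691 kW/m

Q' = 2πk·ΔT/ln(r₂/r₁) = 2π × 54.1 × 178.7 / ln(0.0404/0.0370) = 6.91×10^5 W/m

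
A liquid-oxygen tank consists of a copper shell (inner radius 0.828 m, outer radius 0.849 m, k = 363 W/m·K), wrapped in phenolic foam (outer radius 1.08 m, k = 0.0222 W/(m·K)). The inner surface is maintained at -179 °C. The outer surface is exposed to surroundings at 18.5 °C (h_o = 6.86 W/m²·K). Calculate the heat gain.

Q = 216 W

Resistance network (inner→outer):
  R_copper = (1/0.828 − 1/0.849)/(4πk) = 0.02987/(4π·363) = 6.549×10^-6 K/W
  R_phenolic foam = (1/0.849 − 1/1.08)/(4πk) = 0.2519/(4π·0.0222) = 0.9031 K/W
  R_conv,out = 1/(4πr²h) = 1/(4π·1.08²·6.86) = 0.009945 K/W
ΣR = 6.549×10^-6 + 0.9031 + 0.009945 = 0.9131 K/W
Q = ΔT/ΣR = (-179 °C − 18.5 °C)/0.9131 = -216 W
(Negative Q ⇒ heat flows inward; heat gain = 216 W.)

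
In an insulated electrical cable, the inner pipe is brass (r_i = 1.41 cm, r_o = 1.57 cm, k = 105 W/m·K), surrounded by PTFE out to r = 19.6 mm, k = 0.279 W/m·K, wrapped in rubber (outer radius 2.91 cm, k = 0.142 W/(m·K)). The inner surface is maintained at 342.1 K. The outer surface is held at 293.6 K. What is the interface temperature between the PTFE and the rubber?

Resistance network (inner→outer):
  R'_brass = ln(0.0157/0.0141)/(2πk) = 0.1075/(2π·105) = 1.629×10^-4 m·K/W
  R'_PTFE = ln(0.0196/0.0157)/(2πk) = 0.2219/(2π·0.279) = 0.1266 m·K/W
  R'_rubber = ln(0.0291/0.0196)/(2πk) = 0.3952/(2π·0.142) = 0.4430 m·K/W
ΣR = 1.629×10^-4 + 0.1266 + 0.4430 = 0.5698 m·K/W
Q' = ΔT/ΣR = (342.1 K − 293.6 K)/0.5698 = 85.12 W/m
From the inner boundary to the PTFE/rubber interface, ΣR_partial = 0.1268 m·K/W.
T_interface = T_in − Q'·ΣR_partial = 342.1 K − (85.12)(0.1268) = 331.3 K

T = 331.3 K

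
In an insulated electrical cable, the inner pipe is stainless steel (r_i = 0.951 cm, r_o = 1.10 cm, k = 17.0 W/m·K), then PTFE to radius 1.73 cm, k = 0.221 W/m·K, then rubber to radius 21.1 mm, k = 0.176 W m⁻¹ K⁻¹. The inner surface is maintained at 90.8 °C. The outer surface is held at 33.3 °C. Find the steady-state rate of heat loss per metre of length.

Resistance network (inner→outer):
  R'_stainless steel = ln(0.0110/0.00951)/(2πk) = 0.1456/(2π·17.0) = 0.001363 m·K/W
  R'_PTFE = ln(0.0173/0.0110)/(2πk) = 0.4528/(2π·0.221) = 0.3261 m·K/W
  R'_rubber = ln(0.0211/0.0173)/(2πk) = 0.1986/(2π·0.176) = 0.1796 m·K/W
ΣR = 0.001363 + 0.3261 + 0.1796 = 0.5071 m·K/W
Q' = ΔT/ΣR = (90.8 °C − 33.3 °C)/0.5071 = 113 W/m

Q' = 113 W/m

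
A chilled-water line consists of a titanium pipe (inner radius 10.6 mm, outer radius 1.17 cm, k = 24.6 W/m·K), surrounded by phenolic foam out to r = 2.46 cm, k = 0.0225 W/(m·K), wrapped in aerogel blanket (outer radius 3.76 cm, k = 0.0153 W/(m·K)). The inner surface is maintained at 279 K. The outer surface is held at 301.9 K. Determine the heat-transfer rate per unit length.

Series thermal resistances, inner to outer:
  R'_titanium = ln(0.0117/0.0106)/(2πk) = 0.09873/(2π·24.6) = 6.388×10^-4 m·K/W
  R'_phenolic foam = ln(0.0246/0.0117)/(2πk) = 0.7432/(2π·0.0225) = 5.257 m·K/W
  R'_aerogel blanket = ln(0.0376/0.0246)/(2πk) = 0.4243/(2π·0.0153) = 4.413 m·K/W
ΣR = 6.388×10^-4 + 5.257 + 4.413 = 9.671 m·K/W
Q' = ΔT/ΣR = (279 K − 301.9 K)/9.671 = -2.37 W/m
(Negative Q' ⇒ heat flows inward; heat gain = 2.37 W/m.)

Q' = 2.37 W/m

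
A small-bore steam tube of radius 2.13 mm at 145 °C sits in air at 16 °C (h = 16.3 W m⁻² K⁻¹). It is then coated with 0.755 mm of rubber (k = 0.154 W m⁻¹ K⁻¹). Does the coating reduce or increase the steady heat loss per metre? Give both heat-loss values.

increases: 28.1 → 34.9 W/m

Critical radius for a cylinder: r_cr = k/h = 0.00945 m = 0.945 cm.
Outer radius after coating: r₂ = 0.00213 + 7.55×10^-4 = 0.002885 m.
Since r₁ < r_cr and r₂ ≤ r_cr, the coating moves toward the maximum at r_cr — heat loss rises.
Bare: R = 1/(2πr₁h) = 4.584 m·K/W; Q = 129/4.584 = 28.1 W/m.
Coated: R = R_cond + R_conv = 3.698 m·K/W; Q = 129/3.698 = 34.9 W/m.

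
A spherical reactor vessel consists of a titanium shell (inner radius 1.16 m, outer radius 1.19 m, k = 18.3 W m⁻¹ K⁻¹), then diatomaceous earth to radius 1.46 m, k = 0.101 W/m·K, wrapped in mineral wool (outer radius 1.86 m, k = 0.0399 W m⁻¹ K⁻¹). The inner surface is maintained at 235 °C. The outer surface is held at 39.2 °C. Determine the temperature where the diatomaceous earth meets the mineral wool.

Series thermal resistances, inner to outer:
  R_titanium = (1/1.16 − 1/1.19)/(4πk) = 0.02173/(4π·18.3) = 9.451×10^-5 K/W
  R_diatomaceous earth = (1/1.19 − 1/1.46)/(4πk) = 0.1554/(4π·0.101) = 0.1224 K/W
  R_mineral wool = (1/1.46 − 1/1.86)/(4πk) = 0.1473/(4π·0.0399) = 0.2938 K/W
ΣR = 9.451×10^-5 + 0.1224 + 0.2938 = 0.4163 K/W
Q = ΔT/ΣR = (235 °C − 39.2 °C)/0.4163 = 470.3 W
From the inner boundary to the diatomaceous earth/mineral wool interface, ΣR_partial = 0.1225 K/W.
T_interface = T_in − Q·ΣR_partial = 235 °C − (470.3)(0.1225) = 177 °C

T = 177 °C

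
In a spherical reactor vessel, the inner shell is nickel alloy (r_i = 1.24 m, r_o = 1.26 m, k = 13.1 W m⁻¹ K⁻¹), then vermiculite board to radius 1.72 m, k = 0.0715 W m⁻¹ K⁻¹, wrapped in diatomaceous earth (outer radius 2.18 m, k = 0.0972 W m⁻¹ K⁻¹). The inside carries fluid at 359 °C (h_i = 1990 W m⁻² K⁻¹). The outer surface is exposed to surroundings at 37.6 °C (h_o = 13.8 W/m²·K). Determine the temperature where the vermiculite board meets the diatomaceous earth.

Treat each layer as a resistance in series:
  R_conv,in = 1/(4πr²h) = 1/(4π·1.24²·1990) = 2.601×10^-5 K/W
  R_nickel alloy = (1/1.24 − 1/1.26)/(4πk) = 0.01280/(4π·13.1) = 7.776×10^-5 K/W
  R_vermiculite board = (1/1.26 − 1/1.72)/(4πk) = 0.2123/(4π·0.0715) = 0.2362 K/W
  R_diatomaceous earth = (1/1.72 − 1/2.18)/(4πk) = 0.1227/(4π·0.0972) = 0.1004 K/W
  R_conv,out = 1/(4πr²h) = 1/(4π·2.18²·13.8) = 0.001213 K/W
ΣR = 2.601×10^-5 + 7.776×10^-5 + 0.2362 + 0.1004 + 0.001213 = 0.3379 K/W
Q = ΔT/ΣR = (359 °C − 37.6 °C)/0.3379 = 951.2 W
From the inner boundary to the vermiculite board/diatomaceous earth interface, ΣR_partial = 0.2363 K/W.
T_interface = T_in − Q·ΣR_partial = 359 °C − (951.2)(0.2363) = 134 °C

T = 134 °C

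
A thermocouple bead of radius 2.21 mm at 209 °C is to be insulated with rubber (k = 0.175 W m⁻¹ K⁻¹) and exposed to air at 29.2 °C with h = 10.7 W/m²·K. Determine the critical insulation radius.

r_cr = 3.27 cm

For a sphere, r_cr = 2k_ins/h = 2·0.175/10.7 = 0.0327 m = 3.27 cm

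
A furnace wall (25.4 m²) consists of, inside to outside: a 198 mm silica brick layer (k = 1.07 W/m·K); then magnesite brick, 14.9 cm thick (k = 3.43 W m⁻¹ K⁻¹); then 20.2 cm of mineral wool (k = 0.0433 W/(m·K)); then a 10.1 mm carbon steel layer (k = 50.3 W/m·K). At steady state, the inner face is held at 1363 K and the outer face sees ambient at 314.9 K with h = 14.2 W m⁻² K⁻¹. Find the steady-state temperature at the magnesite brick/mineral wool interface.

T = 1315 K

Resistance network (inner→outer):
  R_silica brick = L/(kA) = 0.198/(1.07·25.4) = 0.007285 K/W
  R_magnesite brick = L/(kA) = 0.149/(3.43·25.4) = 0.001710 K/W
  R_mineral wool = L/(kA) = 0.202/(0.0433·25.4) = 0.1837 K/W
  R_carbon steel = L/(kA) = 0.0101/(50.3·25.4) = 7.905×10^-6 K/W
  R_conv,out = 1/(hA) = 1/(14.2·25.4) = 0.002773 K/W
ΣR = 0.007285 + 0.001710 + 0.1837 + 7.905×10^-6 + 0.002773 = 0.1955 K/W
Q = ΔT/ΣR = (1363 K − 314.9 K)/0.1955 = 5361 W
From the inner boundary to the magnesite brick/mineral wool interface, ΣR_partial = 0.008995 K/W.
T_interface = T_in − Q·ΣR_partial = 1363 K − (5361)(0.008995) = 1315 K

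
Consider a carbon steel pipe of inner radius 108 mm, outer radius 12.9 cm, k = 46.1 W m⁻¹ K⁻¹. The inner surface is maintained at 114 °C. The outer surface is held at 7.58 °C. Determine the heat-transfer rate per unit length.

Q' = 1.73×10^5 W/m

Q' = 2πk·ΔT/ln(r₂/r₁) = 2π × 46.1 × 106.42 / ln(0.129/0.108) = 1.73×10^5 W/m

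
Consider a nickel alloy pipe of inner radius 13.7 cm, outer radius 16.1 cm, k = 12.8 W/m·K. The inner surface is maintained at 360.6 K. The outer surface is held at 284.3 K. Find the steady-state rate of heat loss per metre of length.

Q' = 38.0 kW/m

Q' = 2πk·ΔT/ln(r₂/r₁) = 2π × 12.8 × 76.3 / ln(0.161/0.137) = 38000 W/m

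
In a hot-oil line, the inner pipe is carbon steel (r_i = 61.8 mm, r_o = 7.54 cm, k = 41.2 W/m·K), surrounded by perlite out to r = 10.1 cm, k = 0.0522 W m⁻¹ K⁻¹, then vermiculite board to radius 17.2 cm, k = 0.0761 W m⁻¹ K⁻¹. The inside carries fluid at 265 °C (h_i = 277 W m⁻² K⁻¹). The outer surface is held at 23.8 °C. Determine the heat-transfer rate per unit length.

Series thermal resistances, inner to outer:
  R'_conv,in = 1/(2πr h) = 1/(2π·0.0618·277) = 0.009297 m·K/W
  R'_carbon steel = ln(0.0754/0.0618)/(2πk) = 0.1989/(2π·41.2) = 7.684×10^-4 m·K/W
  R'_perlite = ln(0.101/0.0754)/(2πk) = 0.2923/(2π·0.0522) = 0.8912 m·K/W
  R'_vermiculite board = ln(0.172/0.101)/(2πk) = 0.5324/(2π·0.0761) = 1.113 m·K/W
ΣR = 0.009297 + 7.684×10^-4 + 0.8912 + 1.113 = 2.014 m·K/W
Q' = ΔT/ΣR = (265 °C − 23.8 °C)/2.014 = 120 W/m

Q' = 120 W/m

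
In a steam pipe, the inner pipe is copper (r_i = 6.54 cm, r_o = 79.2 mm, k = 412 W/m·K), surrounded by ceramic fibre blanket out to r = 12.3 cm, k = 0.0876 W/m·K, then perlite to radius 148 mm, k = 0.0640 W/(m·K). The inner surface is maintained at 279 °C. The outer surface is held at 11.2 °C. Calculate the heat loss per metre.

Q' = 213 W/m

Treat each layer as a resistance in series:
  R'_copper = ln(0.0792/0.0654)/(2πk) = 0.1915/(2π·412) = 7.396×10^-5 m·K/W
  R'_ceramic fibre blanket = ln(0.123/0.0792)/(2πk) = 0.4402/(2π·0.0876) = 0.7998 m·K/W
  R'_perlite = ln(0.148/0.123)/(2πk) = 0.1850/(2π·0.0640) = 0.4601 m·K/W
ΣR = 7.396×10^-5 + 0.7998 + 0.4601 = 1.260 m·K/W
Q' = ΔT/ΣR = (279 °C − 11.2 °C)/1.260 = 213 W/m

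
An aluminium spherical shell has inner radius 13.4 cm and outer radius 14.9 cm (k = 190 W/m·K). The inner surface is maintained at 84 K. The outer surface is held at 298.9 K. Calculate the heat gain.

Q = 4πk·ΔT/(1/r₁ − 1/r₂) = 4π × 190 × 214.9 / (1/0.134 − 1/0.149) = 6.83×10^5 W

Q = 683 kW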